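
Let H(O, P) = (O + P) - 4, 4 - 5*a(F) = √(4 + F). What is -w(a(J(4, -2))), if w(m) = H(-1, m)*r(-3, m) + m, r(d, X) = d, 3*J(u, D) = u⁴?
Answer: -67/5 - 4*√201/15 ≈ -17.181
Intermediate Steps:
J(u, D) = u⁴/3
a(F) = ⅘ - √(4 + F)/5
H(O, P) = -4 + O + P
w(m) = 15 - 2*m (w(m) = (-4 - 1 + m)*(-3) + m = (-5 + m)*(-3) + m = (15 - 3*m) + m = 15 - 2*m)
-w(a(J(4, -2))) = -(15 - 2*(⅘ - √(4 + (⅓)*4⁴)/5)) = -(15 - 2*(⅘ - √(4 + (⅓)*256)/5)) = -(15 - 2*(⅘ - √(4 + 256/3)/5)) = -(15 - 2*(⅘ - 2*√201/15)) = -(15 + (-8/5 + 4*√201/15)) = -(67/5 + 4*√201/15) = -67/5 - 4*√201/15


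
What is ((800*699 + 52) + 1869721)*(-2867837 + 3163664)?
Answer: 718555795671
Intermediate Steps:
((800*699 + 52) + 1869721)*(-2867837 + 3163664) = ((559200 + 52) + 1869721)*295827 = (559252 + 1869721)*295827 = 2428973*295827 = 718555795671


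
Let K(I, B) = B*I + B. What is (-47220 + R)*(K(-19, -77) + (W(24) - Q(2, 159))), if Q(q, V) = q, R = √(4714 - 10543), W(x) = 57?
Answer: -68044020 + 1441*I*√5829 ≈ -6.8044e+7 + 1.1002e+5*I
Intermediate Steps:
R = I*√5829 (R = √(-5829) = I*√5829 ≈ 76.348*I)
K(I, B) = B + B*I
(-47220 + R)*(K(-19, -77) + (W(24) - Q(2, 159))) = (-47220 + I*√5829)*(-77*(1 - 19) + (57 - 1*2)) = (-47220 + I*√5829)*(-77*(-18) + (57 - 2)) = (-47220 + I*√5829)*(1386 + 55) = (-47220 + I*√5829)*1441 = -68044020 + 1441*I*√5829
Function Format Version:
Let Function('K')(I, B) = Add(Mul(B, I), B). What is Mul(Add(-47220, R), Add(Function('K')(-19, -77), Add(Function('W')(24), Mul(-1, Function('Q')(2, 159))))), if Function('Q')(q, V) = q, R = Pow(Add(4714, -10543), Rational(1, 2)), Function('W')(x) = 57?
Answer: Add(-68044020, Mul(1441, I, Pow(5829, Rational(1, 2)))) ≈ Add(-6.8044e+7, Mul(1.1002e+5, I))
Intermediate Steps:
R = Mul(I, Pow(5829, Rational(1, 2))) (R = Pow(-5829, Rational(1, 2)) = Mul(I, Pow(5829, Rational(1, 2))) ≈ Mul(76.348, I))
Function('K')(I, B) = Add(B, Mul(B, I))
Mul(Add(-47220, R), Add(Function('K')(-19, -77), Add(Function('W')(24), Mul(-1, Function('Q')(2, 159))))) = Mul(Add(-47220, Mul(I, Pow(5829, Rational(1, 2)))), Add(Mul(-77, Add(1, -19)), Add(57, Mul(-1, 2)))) = Mul(Add(-47220, Mul(I, Pow(5829, Rational(1, 2)))), Add(Mul(-77, -18), Add(57, -2))) = Mul(Add(-47220, Mul(I, Pow(5829, Rational(1, 2)))), Add(1386, 55)) = Mul(Add(-47220, Mul(I, Pow(5829, Rational(1, 2)))), 1441) = Add(-68044020, Mul(1441, I, Pow(5829, Rational(1, 2))))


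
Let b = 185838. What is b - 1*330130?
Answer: -144292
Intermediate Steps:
b - 1*330130 = 185838 - 1*330130 = 185838 - 330130 = -144292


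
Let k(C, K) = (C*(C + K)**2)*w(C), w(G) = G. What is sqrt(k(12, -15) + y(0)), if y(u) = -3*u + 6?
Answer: sqrt(1302) ≈ 36.083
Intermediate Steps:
k(C, K) = C**2*(C + K)**2 (k(C, K) = (C*(C + K)**2)*C = C**2*(C + K)**2)
y(u) = 6 - 3*u
sqrt(k(12, -15) + y(0)) = sqrt(12**2*(12 - 15)**2 + (6 - 3*0)) = sqrt(144*(-3)**2 + (6 + 0)) = sqrt(144*9 + 6) = sqrt(1296 + 6) = sqrt(1302)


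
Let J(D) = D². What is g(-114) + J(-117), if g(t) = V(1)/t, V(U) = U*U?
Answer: 1560545/114 ≈ 13689.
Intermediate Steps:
V(U) = U²
g(t) = 1/t (g(t) = 1²/t = 1/t)
g(-114) + J(-117) = 1/(-114) + (-117)² = -1/114 + 13689 = 1560545/114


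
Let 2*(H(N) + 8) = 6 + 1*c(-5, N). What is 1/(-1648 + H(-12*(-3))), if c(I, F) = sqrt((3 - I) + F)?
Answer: -1653/2732398 - sqrt(11)/2732398 ≈ -0.00060618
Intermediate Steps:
c(I, F) = sqrt(3 + F - I)
H(N) = -5 + sqrt(8 + N)/2 (H(N) = -8 + (6 + 1*sqrt(3 + N - 1*(-5)))/2 = -8 + (6 + 1*sqrt(3 + N + 5))/2 = -8 + (6 + 1*sqrt(8 + N))/2 = -8 + (6 + sqrt(8 + N))/2 = -8 + (3 + sqrt(8 + N)/2) = -5 + sqrt(8 + N)/2)
1/(-1648 + H(-12*(-3))) = 1/(-1648 + (-5 + sqrt(8 - 12*(-3))/2)) = 1/(-1648 + (-5 + sqrt(8 + 36)/2)) = 1/(-1648 + (-5 + sqrt(44)/2)) = 1/(-1648 + (-5 + (2*sqrt(11))/2)) = 1/(-1648 + (-5 + sqrt(11))) = 1/(-1653 + sqrt(11))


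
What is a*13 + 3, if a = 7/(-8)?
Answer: -67/8 ≈ -8.3750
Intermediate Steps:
a = -7/8 (a = 7*(-⅛) = -7/8 ≈ -0.87500)
a*13 + 3 = -7/8*13 + 3 = -91/8 + 3 = -67/8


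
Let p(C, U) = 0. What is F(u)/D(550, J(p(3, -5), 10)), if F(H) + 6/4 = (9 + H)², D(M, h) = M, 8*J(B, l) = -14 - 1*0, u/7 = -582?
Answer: 33048447/1100 ≈ 30044.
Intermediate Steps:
u = -4074 (u = 7*(-582) = -4074)
J(B, l) = -7/4 (J(B, l) = (-14 - 1*0)/8 = (-14 + 0)/8 = (⅛)*(-14) = -7/4)
F(H) = -3/2 + (9 + H)²
F(u)/D(550, J(p(3, -5), 10)) = (-3/2 + (9 - 4074)²)/550 = (-3/2 + (-4065)²)*(1/550) = (-3/2 + 16524225)*(1/550) = (33048447/2)*(1/550) = 33048447/1100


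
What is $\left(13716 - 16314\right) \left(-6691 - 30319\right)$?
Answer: $96151980$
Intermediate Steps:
$\left(13716 - 16314\right) \left(-6691 - 30319\right) = \left(-2598\right) \left(-37010\right) = 96151980$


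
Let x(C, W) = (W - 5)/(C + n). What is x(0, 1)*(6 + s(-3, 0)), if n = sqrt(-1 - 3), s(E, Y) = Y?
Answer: 12*I ≈ 12.0*I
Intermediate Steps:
n = 2*I (n = sqrt(-4) = 2*I ≈ 2.0*I)
x(C, W) = (-5 + W)/(C + 2*I) (x(C, W) = (W - 5)/(C + 2*I) = (-5 + W)/(C + 2*I))
x(0, 1)*(6 + s(-3, 0)) = ((-5 + 1)/(0 + 2*I))*(6 + 0) = (-4/(2*I))*6 = (-I/2*(-4))*6 = (2*I)*6 = 12*I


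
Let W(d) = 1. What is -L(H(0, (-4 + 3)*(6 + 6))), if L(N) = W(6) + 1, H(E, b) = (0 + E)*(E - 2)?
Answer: -2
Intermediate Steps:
H(E, b) = E*(-2 + E)
L(N) = 2 (L(N) = 1 + 1 = 2)
-L(H(0, (-4 + 3)*(6 + 6))) = -1*2 = -2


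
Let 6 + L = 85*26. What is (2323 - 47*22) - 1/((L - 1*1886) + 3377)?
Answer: 4762854/3695 ≈ 1289.0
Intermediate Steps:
L = 2204 (L = -6 + 85*26 = -6 + 2210 = 2204)
(2323 - 47*22) - 1/((L - 1*1886) + 3377) = (2323 - 47*22) - 1/((2204 - 1*1886) + 3377) = (2323 - 1034) - 1/((2204 - 1886) + 3377) = 1289 - 1/(318 + 3377) = 1289 - 1/3695 = 4762854/3695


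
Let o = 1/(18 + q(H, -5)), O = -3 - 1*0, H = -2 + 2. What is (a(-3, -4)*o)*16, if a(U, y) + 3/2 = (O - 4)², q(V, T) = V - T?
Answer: 760/23 ≈ 33.043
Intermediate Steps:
H = 0
O = -3 (O = -3 + 0 = -3)
a(U, y) = 95/2 (a(U, y) = -3/2 + (-3 - 4)² = -3/2 + (-7)² = -3/2 + 49 = 95/2)
o = 1/23 (o = 1/(18 + (0 - 1*(-5))) = 1/(18 + (0 + 5)) = 1/(18 + 5) = 1/23 ≈ 0.043478)
(a(-3, -4)*o)*16 = ((95/2)*(1/23))*16 = (95/46)*16 = 760/23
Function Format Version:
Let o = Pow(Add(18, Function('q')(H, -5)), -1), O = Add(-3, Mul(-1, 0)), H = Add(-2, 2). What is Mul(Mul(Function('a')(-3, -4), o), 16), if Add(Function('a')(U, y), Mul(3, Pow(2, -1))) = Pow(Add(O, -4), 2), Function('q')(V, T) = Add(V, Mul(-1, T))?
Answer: Rational(760, 23) ≈ 33.043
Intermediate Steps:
H = 0
O = -3 (O = Add(-3, 0) = -3)
Function('a')(U, y) = Rational(95, 2) (Function('a')(U, y) = Add(Rational(-3, 2), Pow(Add(-3, -4), 2)) = Add(Rational(-3, 2), Pow(-7, 2)) = Add(Rational(-3, 2), 49) = Rational(95, 2))
o = Rational(1, 23) (o = Pow(Add(18, Add(0, Mul(-1, -5))), -1) = Pow(Add(18, Add(0, 5)), -1) = Pow(Add(18, 5), -1) = Pow(23, -1) = Rational(1, 23) ≈ 0.043478)
Mul(Mul(Function('a')(-3, -4), o), 16) = Mul(Mul(Rational(95, 2), Rational(1, 23)), 16) = Mul(Rational(95, 46), 16) = Rational(760, 23)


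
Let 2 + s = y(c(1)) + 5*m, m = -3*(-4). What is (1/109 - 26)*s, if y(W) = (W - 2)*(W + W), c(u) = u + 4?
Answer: -249304/109 ≈ -2287.2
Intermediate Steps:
c(u) = 4 + u
m = 12
y(W) = 2*W*(-2 + W) (y(W) = (-2 + W)*(2*W) = 2*W*(-2 + W))
s = 88 (s = -2 + (2*(4 + 1)*(-2 + (4 + 1)) + 5*12) = -2 + (2*5*(-2 + 5) + 60) = -2 + (2*5*3 + 60) = -2 + (30 + 60) = -2 + 90 = 88)
(1/109 - 26)*s = (1/109 - 26)*88 = -2833/109*88 = -249304/109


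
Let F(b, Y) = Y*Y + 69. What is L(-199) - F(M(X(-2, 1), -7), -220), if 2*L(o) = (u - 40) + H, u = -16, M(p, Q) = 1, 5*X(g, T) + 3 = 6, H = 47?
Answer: -96947/2 ≈ -48474.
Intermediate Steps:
X(g, T) = 3/5 (X(g, T) = -3/5 + (1/5)*6 = -3/5 + 6/5 = 3/5)
F(b, Y) = 69 + Y**2 (F(b, Y) = Y**2 + 69 = 69 + Y**2)
L(o) = -9/2 (L(o) = ((-16 - 40) + 47)/2 = (-56 + 47)/2 = (1/2)*(-9) = -9/2)
L(-199) - F(M(X(-2, 1), -7), -220) = -9/2 - (69 + (-220)**2) = -9/2 - (69 + 48400) = -9/2 - 1*48469 = -9/2 - 48469 = -96947/2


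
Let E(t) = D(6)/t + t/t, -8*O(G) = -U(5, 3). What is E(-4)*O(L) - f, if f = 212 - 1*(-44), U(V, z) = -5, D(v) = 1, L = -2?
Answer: -8207/32 ≈ -256.47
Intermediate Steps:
O(G) = -5/8 (O(G) = -(-1)*(-5)/8 = -⅛*5 = -5/8)
E(t) = 1 + 1/t (E(t) = 1/t + t/t = 1/t + 1 = 1 + 1/t)
f = 256 (f = 212 + 44 = 256)
E(-4)*O(L) - f = ((1 - 4)/(-4))*(-5/8) - 1*256 = -¼*(-3)*(-5/8) - 256 = (¾)*(-5/8) - 256 = -15/32 - 256 = -8207/32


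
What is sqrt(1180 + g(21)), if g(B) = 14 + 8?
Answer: sqrt(1202) ≈ 34.670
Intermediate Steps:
g(B) = 22
sqrt(1180 + g(21)) = sqrt(1180 + 22) = sqrt(1202)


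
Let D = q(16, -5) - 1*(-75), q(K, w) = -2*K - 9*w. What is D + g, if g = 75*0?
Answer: 88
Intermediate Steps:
q(K, w) = -9*w - 2*K
D = 88 (D = (-9*(-5) - 2*16) - 1*(-75) = (45 - 32) + 75 = 13 + 75 = 88)
g = 0
D + g = 88 + 0 = 88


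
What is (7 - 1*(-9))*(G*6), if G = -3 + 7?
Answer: 384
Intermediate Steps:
G = 4
(7 - 1*(-9))*(G*6) = (7 - 1*(-9))*(4*6) = (7 + 9)*24 = 16*24 = 384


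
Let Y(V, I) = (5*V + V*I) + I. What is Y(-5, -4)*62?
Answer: -558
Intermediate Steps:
Y(V, I) = I + 5*V + I*V (Y(V, I) = (5*V + I*V) + I = I + 5*V + I*V)
Y(-5, -4)*62 = (-4 + 5*(-5) - 4*(-5))*62 = (-4 - 25 + 20)*62 = -9*62 = -558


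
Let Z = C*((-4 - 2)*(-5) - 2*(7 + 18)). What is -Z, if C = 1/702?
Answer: 10/351 ≈ 0.028490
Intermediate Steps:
C = 1/702 ≈ 0.0014245
Z = -10/351 (Z = ((-4 - 2)*(-5) - 2*(7 + 18))/702 = (-6*(-5) - 2*25)/702 = (30 - 50)/702 = (1/702)*(-20) = -10/351 ≈ -0.028490)
-Z = -1*(-10/351) = 10/351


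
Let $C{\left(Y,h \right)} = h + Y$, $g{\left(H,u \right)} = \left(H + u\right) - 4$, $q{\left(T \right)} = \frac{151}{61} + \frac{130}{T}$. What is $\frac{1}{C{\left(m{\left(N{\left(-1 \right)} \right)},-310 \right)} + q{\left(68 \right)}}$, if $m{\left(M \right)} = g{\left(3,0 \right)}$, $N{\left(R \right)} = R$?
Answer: $- \frac{2074}{635915} \approx -0.0032614$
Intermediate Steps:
$q{\left(T \right)} = \frac{151}{61} + \frac{130}{T}$ ($q{\left(T \right)} = 151 \cdot \frac{1}{61} + \frac{130}{T} = \frac{151}{61} + \frac{130}{T}$)
$g{\left(H,u \right)} = -4 + H + u$
$m{\left(M \right)} = -1$ ($m{\left(M \right)} = -4 + 3 + 0 = -1$)
$C{\left(Y,h \right)} = Y + h$
$\frac{1}{C{\left(m{\left(N{\left(-1 \right)} \right)},-310 \right)} + q{\left(68 \right)}} = \frac{1}{\left(-1 - 310\right) + \left(\frac{151}{61} + \frac{130}{68}\right)} = \frac{1}{-311 + \left(\frac{151}{61} + 130 \cdot \frac{1}{68}\right)} = \frac{1}{-311 + \left(\frac{151}{61} + \frac{65}{34}\right)} = \frac{1}{-311 + \frac{9099}{2074}} = \frac{1}{- \frac{635915}{2074}} = - \frac{2074}{635915}$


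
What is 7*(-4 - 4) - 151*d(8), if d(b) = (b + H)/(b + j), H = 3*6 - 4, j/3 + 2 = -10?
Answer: 877/14 ≈ 62.643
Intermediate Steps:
j = -36 (j = -6 + 3*(-10) = -6 - 30 = -36)
H = 14 (H = 18 - 4 = 14)
d(b) = (14 + b)/(-36 + b) (d(b) = (b + 14)/(b - 36) = (14 + b)/(-36 + b))
7*(-4 - 4) - 151*d(8) = 7*(-4 - 4) - 151*(14 + 8)/(-36 + 8) = 7*(-8) - 151*22/(-28) = -56 - (-151)*22/28 = -56 - 151*(-11/14) = -56 + 1661/14 = 877/14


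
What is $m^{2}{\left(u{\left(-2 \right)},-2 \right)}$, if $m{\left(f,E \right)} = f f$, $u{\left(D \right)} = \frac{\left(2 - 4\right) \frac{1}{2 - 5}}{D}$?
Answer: $\frac{1}{81} \approx 0.012346$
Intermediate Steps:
$u{\left(D \right)} = \frac{2}{3 D}$ ($u{\left(D \right)} = \frac{\left(-2\right) \frac{1}{-3}}{D} = \frac{\left(-2\right) \left(- \frac{1}{3}\right)}{D} = \frac{2}{3 D}$)
$m{\left(f,E \right)} = f^{2}$
$m^{2}{\left(u{\left(-2 \right)},-2 \right)} = \left(\left(\frac{2}{3 \left(-2\right)}\right)^{2}\right)^{2} = \left(\left(\frac{2}{3} \left(- \frac{1}{2}\right)\right)^{2}\right)^{2} = \left(\left(- \frac{1}{3}\right)^{2}\right)^{2} = \left(\frac{1}{9}\right)^{2} = \frac{1}{81}$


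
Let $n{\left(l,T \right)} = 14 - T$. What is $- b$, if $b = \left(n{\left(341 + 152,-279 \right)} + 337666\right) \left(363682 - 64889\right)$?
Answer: $-100979783487$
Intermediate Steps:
$b = 100979783487$ ($b = \left(\left(14 - -279\right) + 337666\right) \left(363682 - 64889\right) = \left(\left(14 + 279\right) + 337666\right) 298793 = \left(293 + 337666\right) 298793 = 337959 \cdot 298793 = 100979783487$)
$- b = \left(-1\right) 100979783487 = -100979783487$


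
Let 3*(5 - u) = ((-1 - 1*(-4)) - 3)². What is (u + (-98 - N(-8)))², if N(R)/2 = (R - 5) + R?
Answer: 2601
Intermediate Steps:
u = 5 (u = 5 - ((-1 - 1*(-4)) - 3)²/3 = 5 - ((-1 + 4) - 3)²/3 = 5 - (3 - 3)²/3 = 5 - ⅓*0² = 5 - ⅓*0 = 5 + 0 = 5)
N(R) = -10 + 4*R (N(R) = 2*((R - 5) + R) = 2*((-5 + R) + R) = 2*(-5 + 2*R) = -10 + 4*R)
(u + (-98 - N(-8)))² = (5 + (-98 - (-10 + 4*(-8))))² = (5 + (-98 - (-10 - 32)))² = (5 + (-98 - 1*(-42)))² = (5 + (-98 + 42))² = (5 - 56)² = (-51)² = 2601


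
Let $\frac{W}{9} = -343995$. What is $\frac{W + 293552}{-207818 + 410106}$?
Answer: $- \frac{2802403}{202288} \approx -13.854$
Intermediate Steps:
$W = -3095955$ ($W = 9 \left(-343995\right) = -3095955$)
$\frac{W + 293552}{-207818 + 410106} = \frac{-3095955 + 293552}{-207818 + 410106} = - \frac{2802403}{202288}$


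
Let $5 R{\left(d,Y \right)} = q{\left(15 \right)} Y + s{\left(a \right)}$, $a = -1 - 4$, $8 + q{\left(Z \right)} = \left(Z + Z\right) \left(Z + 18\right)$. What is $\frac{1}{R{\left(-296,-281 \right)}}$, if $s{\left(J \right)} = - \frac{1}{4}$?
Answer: $- \frac{20}{1103769} \approx -1.812 \cdot 10^{-5}$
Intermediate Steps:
$q{\left(Z \right)} = -8 + 2 Z \left(18 + Z\right)$ ($q{\left(Z \right)} = -8 + \left(Z + Z\right) \left(Z + 18\right) = -8 + 2 Z \left(18 + Z\right)$)
$a = -5$
$s{\left(J \right)} = - \frac{1}{4}$ ($s{\left(J \right)} = \left(-1\right) \frac{1}{4} = - \frac{1}{4}$)
$R{\left(d,Y \right)} = - \frac{1}{20} + \frac{982 Y}{5}$ ($R{\left(d,Y \right)} = \frac{\left(-8 + 2 \cdot 15^{2} + 36 \cdot 15\right) Y - \frac{1}{4}}{5} = \frac{\left(-8 + 2 \cdot 225 + 540\right) Y - \frac{1}{4}}{5} = \frac{\left(-8 + 450 + 540\right) Y - \frac{1}{4}}{5} = \frac{982 Y - \frac{1}{4}}{5} = \frac{- \frac{1}{4} + 982 Y}{5} = - \frac{1}{20} + \frac{982 Y}{5}$)
$\frac{1}{R{\left(-296,-281 \right)}} = \frac{1}{- \frac{1}{20} + \frac{982}{5} \left(-281\right)} = \frac{1}{- \frac{1}{20} - \frac{275942}{5}} = \frac{1}{- \frac{1103769}{20}} = - \frac{20}{1103769}$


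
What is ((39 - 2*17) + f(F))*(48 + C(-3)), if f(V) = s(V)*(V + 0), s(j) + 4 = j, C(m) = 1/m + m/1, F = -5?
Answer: 6700/3 ≈ 2233.3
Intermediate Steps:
C(m) = m + 1/m (C(m) = 1/m + m*1 = 1/m + m = m + 1/m)
s(j) = -4 + j
f(V) = V*(-4 + V) (f(V) = (-4 + V)*(V + 0) = (-4 + V)*V = V*(-4 + V))
((39 - 2*17) + f(F))*(48 + C(-3)) = ((39 - 2*17) - 5*(-4 - 5))*(48 + (-3 + 1/(-3))) = ((39 - 34) - 5*(-9))*(48 + (-3 - ⅓)) = (5 + 45)*(48 - 10/3) = 50*(134/3) = 6700/3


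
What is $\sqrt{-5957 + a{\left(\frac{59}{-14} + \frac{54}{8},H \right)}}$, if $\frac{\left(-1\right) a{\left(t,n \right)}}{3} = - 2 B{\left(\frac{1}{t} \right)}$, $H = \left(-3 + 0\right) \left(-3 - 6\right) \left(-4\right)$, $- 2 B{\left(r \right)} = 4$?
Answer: $i \sqrt{5969} \approx 77.259 i$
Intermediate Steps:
$B{\left(r \right)} = -2$ ($B{\left(r \right)} = \left(- \frac{1}{2}\right) 4 = -2$)
$H = -108$ ($H = \left(-3\right) \left(-9\right) \left(-4\right) = 27 \left(-4\right) = -108$)
$a{\left(t,n \right)} = -12$ ($a{\left(t,n \right)} = - 3 \left(\left(-2\right) \left(-2\right)\right) = \left(-3\right) 4 = -12$)
$\sqrt{-5957 + a{\left(\frac{59}{-14} + \frac{54}{8},H \right)}} = \sqrt{-5957 - 12} = \sqrt{-5969} = i \sqrt{5969}$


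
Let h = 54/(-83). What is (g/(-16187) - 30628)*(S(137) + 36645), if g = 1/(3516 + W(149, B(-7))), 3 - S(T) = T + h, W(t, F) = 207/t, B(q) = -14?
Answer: -787410616691701211275/704127264411 ≈ -1.1183e+9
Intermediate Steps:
h = -54/83 (h = 54*(-1/83) = -54/83 ≈ -0.65060)
S(T) = 303/83 - T (S(T) = 3 - (T - 54/83) = 3 - (-54/83 + T) = 3 + (54/83 - T) = 303/83 - T)
g = 149/524091 (g = 1/(3516 + 207/149) = 1/(524091/149) = 149/524091 ≈ 0.00028430)
(g/(-16187) - 30628)*(S(137) + 36645) = ((149/524091)/(-16187) - 30628)*((303/83 - 1*137) + 36645) = ((149/524091)*(-1/16187) - 30628)*((303/83 - 137) + 36645) = (-149/8483461017 - 30628)*(-11068/83 + 36645) = -259831444028825/8483461017*3030467/83 = -787410616691701211275/704127264411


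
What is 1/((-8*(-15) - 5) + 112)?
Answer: 1/227 ≈ 0.0044053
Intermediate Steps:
1/((-8*(-15) - 5) + 112) = 1/((120 - 5) + 112) = 1/(115 + 112) = 1/227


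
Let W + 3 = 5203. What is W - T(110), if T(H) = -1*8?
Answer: 5208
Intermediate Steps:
W = 5200 (W = -3 + 5203 = 5200)
T(H) = -8
W - T(110) = 5200 - 1*(-8) = 5200 + 8 = 5208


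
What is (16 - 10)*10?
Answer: 60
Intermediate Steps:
(16 - 10)*10 = 6*10 = 60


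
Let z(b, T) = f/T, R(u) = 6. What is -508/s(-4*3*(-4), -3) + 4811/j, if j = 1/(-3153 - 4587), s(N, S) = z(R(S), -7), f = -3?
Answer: -111714976/3 ≈ -3.7238e+7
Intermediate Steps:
z(b, T) = -3/T
s(N, S) = 3/7 (s(N, S) = -3/(-7) = -3*(-⅐) = 3/7)
j = -1/7740 (j = 1/(-7740) = -1/7740 ≈ -0.00012920)
-508/s(-4*3*(-4), -3) + 4811/j = -508/3/7 + 4811/(-1/7740) = -508*7/3 + 4811*(-7740) = -3556/3 - 37237140 = -111714976/3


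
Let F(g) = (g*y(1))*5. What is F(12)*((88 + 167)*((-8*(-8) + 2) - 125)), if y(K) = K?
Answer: -902700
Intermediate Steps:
F(g) = 5*g (F(g) = (g*1)*5 = g*5 = 5*g)
F(12)*((88 + 167)*((-8*(-8) + 2) - 125)) = (5*12)*((88 + 167)*((-8*(-8) + 2) - 125)) = 60*(255*((64 + 2) - 125)) = 60*(255*(66 - 125)) = 60*(255*(-59)) = 60*(-15045) = -902700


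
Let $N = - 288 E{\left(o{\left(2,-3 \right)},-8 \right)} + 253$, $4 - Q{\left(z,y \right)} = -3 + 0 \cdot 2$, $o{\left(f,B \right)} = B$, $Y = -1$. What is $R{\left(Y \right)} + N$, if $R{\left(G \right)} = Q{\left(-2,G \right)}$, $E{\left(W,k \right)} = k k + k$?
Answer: $-15868$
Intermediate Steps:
$E{\left(W,k \right)} = k + k^{2}$ ($E{\left(W,k \right)} = k^{2} + k = k + k^{2}$)
$Q{\left(z,y \right)} = 7$ ($Q{\left(z,y \right)} = 4 - \left(-3 + 0 \cdot 2\right) = 4 - \left(-3 + 0\right) = 4 - -3 = 4 + 3 = 7$)
$N = -15875$ ($N = - 288 \left(- 8 \left(1 - 8\right)\right) + 253 = - 288 \left(\left(-8\right) \left(-7\right)\right) + 253 = \left(-288\right) 56 + 253 = -16128 + 253 = -15875$)
$R{\left(G \right)} = 7$
$R{\left(Y \right)} + N = 7 - 15875 = -15868$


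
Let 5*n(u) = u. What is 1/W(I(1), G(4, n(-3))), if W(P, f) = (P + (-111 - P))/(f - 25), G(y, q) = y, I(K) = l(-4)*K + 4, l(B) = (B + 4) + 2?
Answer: 7/37 ≈ 0.18919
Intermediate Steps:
n(u) = u/5
l(B) = 6 + B (l(B) = (4 + B) + 2 = 6 + B)
I(K) = 4 + 2*K (I(K) = (6 - 4)*K + 4 = 2*K + 4 = 4 + 2*K)
W(P, f) = -111/(-25 + f)
1/W(I(1), G(4, n(-3))) = 1/(-111/(-25 + 4)) = 1/(-111/(-21)) = 1/(-111*(-1/21)) = 1/(37/7) = 7/37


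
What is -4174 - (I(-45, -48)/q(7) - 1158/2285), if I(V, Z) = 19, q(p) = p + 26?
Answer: -314745671/75405 ≈ -4174.1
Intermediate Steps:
q(p) = 26 + p
-4174 - (I(-45, -48)/q(7) - 1158/2285) = -4174 - (19/(26 + 7) - 1158/2285) = -4174 - (19/33 - 1158*1/2285) = -4174 - (19*(1/33) - 1158/2285) = -4174 - (19/33 - 1158/2285) = -4174 - 1*5201/75405 = -4174 - 5201/75405 = -314745671/75405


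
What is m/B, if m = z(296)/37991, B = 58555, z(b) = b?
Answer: 296/2224563005 ≈ 1.3306e-7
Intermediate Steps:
m = 296/37991 ≈ 0.0077913
m/B = (296/37991)/58555 = (296/37991)*(1/58555) = 296/2224563005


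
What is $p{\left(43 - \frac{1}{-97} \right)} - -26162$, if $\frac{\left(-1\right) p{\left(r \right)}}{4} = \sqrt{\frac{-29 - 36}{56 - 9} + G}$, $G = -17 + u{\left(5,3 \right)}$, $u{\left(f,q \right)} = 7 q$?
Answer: $26162 - \frac{4 \sqrt{5781}}{47} \approx 26156.0$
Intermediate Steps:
$G = 4$ ($G = -17 + 7 \cdot 3 = -17 + 21 = 4$)
$p{\left(r \right)} = - \frac{4 \sqrt{5781}}{47}$ ($p{\left(r \right)} = - 4 \sqrt{\frac{-29 - 36}{56 - 9} + 4} = - 4 \sqrt{- \frac{65}{47} + 4} = - 4 \sqrt{\frac{123}{47}} = - 4 \frac{\sqrt{5781}}{47} = - \frac{4 \sqrt{5781}}{47}$)
$p{\left(43 - \frac{1}{-97} \right)} - -26162 = - \frac{4 \sqrt{5781}}{47} - -26162 = - \frac{4 \sqrt{5781}}{47} + 26162 = 26162 - \frac{4 \sqrt{5781}}{47}$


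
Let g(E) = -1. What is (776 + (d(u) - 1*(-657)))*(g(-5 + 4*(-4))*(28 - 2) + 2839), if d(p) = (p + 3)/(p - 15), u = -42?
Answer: 76626120/19 ≈ 4.0330e+6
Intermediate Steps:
d(p) = (3 + p)/(-15 + p)
(776 + (d(u) - 1*(-657)))*(g(-5 + 4*(-4))*(28 - 2) + 2839) = (776 + ((3 - 42)/(-15 - 42) - 1*(-657)))*(-(28 - 2) + 2839) = (776 + (-39/(-57) + 657))*(-1*26 + 2839) = (776 + (-1/57*(-39) + 657))*(-26 + 2839) = (776 + (13/19 + 657))*2813 = (776 + 12496/19)*2813 = (27240/19)*2813 = 76626120/19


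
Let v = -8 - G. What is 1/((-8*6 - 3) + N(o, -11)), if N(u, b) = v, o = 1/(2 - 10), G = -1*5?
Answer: -1/54 ≈ -0.018519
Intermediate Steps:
G = -5
v = -3 (v = -8 - 1*(-5) = -8 + 5 = -3)
o = -⅛ (o = 1/(-8) = -⅛ ≈ -0.12500)
N(u, b) = -3
1/((-8*6 - 3) + N(o, -11)) = 1/((-8*6 - 3) - 3) = 1/((-48 - 3) - 3) = 1/(-51 - 3) = 1/(-54) = -1/54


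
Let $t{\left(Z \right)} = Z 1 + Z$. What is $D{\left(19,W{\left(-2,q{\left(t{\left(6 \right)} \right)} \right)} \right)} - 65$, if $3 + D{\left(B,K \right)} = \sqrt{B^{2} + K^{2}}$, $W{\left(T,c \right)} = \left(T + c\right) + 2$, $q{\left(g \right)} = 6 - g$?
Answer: $-68 + \sqrt{397} \approx -48.075$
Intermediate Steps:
$t{\left(Z \right)} = 2 Z$ ($t{\left(Z \right)} = Z + Z = 2 Z$)
$W{\left(T,c \right)} = 2 + T + c$
$D{\left(B,K \right)} = -3 + \sqrt{B^{2} + K^{2}}$
$D{\left(19,W{\left(-2,q{\left(t{\left(6 \right)} \right)} \right)} \right)} - 65 = \left(-3 + \sqrt{19^{2} + \left(2 - 2 + \left(6 - 2 \cdot 6\right)\right)^{2}}\right) - 65 = \left(-3 + \sqrt{361 + \left(2 - 2 + \left(6 - 12\right)\right)^{2}}\right) - 65 = \left(-3 + \sqrt{361 + \left(2 - 2 - 6\right)^{2}}\right) - 65 = \left(-3 + \sqrt{361 + \left(-6\right)^{2}}\right) - 65 = \left(-3 + \sqrt{361 + 36}\right) - 65 = \left(-3 + \sqrt{397}\right) - 65 = -68 + \sqrt{397}$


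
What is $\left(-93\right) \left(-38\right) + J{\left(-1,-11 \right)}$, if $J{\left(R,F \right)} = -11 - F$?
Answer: $3534$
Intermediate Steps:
$\left(-93\right) \left(-38\right) + J{\left(-1,-11 \right)} = \left(-93\right) \left(-38\right) - 0 = 3534 + \left(-11 + 11\right) = 3534 + 0 = 3534$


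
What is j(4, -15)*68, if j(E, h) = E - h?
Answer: 1292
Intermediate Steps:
j(4, -15)*68 = (4 - 1*(-15))*68 = (4 + 15)*68 = 19*68 = 1292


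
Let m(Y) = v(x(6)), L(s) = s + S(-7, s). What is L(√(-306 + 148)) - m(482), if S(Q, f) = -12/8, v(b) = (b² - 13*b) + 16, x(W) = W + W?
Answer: -11/2 + I*√158 ≈ -5.5 + 12.57*I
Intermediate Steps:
x(W) = 2*W
v(b) = 16 + b² - 13*b
S(Q, f) = -3/2 (S(Q, f) = -12*⅛ = -3/2)
L(s) = -3/2 + s (L(s) = s - 3/2 = -3/2 + s)
m(Y) = 4 (m(Y) = 16 + (2*6)² - 26*6 = 16 + 12² - 13*12 = 16 + 144 - 156 = 4)
L(√(-306 + 148)) - m(482) = (-3/2 + √(-306 + 148)) - 1*4 = (-3/2 + √(-158)) - 4 = (-3/2 + I*√158) - 4 = -11/2 + I*√158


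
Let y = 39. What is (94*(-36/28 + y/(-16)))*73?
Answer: -1430727/56 ≈ -25549.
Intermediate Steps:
(94*(-36/28 + y/(-16)))*73 = (94*(-36/28 + 39/(-16)))*73 = (94*(-36*1/28 + 39*(-1/16)))*73 = (94*(-9/7 - 39/16))*73 = (94*(-417/112))*73 = -19599/56*73 = -1430727/56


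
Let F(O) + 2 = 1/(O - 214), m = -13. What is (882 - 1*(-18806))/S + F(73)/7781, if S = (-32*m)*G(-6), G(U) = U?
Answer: -300011453/38033528 ≈ -7.8881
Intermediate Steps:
F(O) = -2 + 1/(-214 + O) (F(O) = -2 + 1/(O - 214) = -2 + 1/(-214 + O))
S = -2496 (S = -32*(-13)*(-6) = 416*(-6) = -2496)
(882 - 1*(-18806))/S + F(73)/7781 = (882 - 1*(-18806))/(-2496) + ((429 - 2*73)/(-214 + 73))/7781 = (882 + 18806)*(-1/2496) + ((429 - 146)/(-141))*(1/7781) = 19688*(-1/2496) - 1/141*283*(1/7781) = -2461/312 - 283/141*1/7781 = -2461/312 - 283/1097121 = -300011453/38033528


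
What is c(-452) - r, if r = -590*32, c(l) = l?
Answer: 18428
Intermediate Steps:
r = -18880
c(-452) - r = -452 - 1*(-18880) = -452 + 18880 = 18428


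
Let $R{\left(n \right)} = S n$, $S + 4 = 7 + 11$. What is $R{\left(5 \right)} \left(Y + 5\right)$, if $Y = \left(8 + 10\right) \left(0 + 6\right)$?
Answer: $7910$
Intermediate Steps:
$S = 14$ ($S = -4 + \left(7 + 11\right) = -4 + 18 = 14$)
$Y = 108$ ($Y = 18 \cdot 6 = 108$)
$R{\left(n \right)} = 14 n$
$R{\left(5 \right)} \left(Y + 5\right) = 14 \cdot 5 \left(108 + 5\right) = 70 \cdot 113 = 7910$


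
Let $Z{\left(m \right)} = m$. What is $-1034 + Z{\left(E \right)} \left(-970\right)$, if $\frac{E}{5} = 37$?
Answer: $-180484$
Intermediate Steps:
$E = 185$ ($E = 5 \cdot 37 = 185$)
$-1034 + Z{\left(E \right)} \left(-970\right) = -1034 + 185 \left(-970\right) = -1034 - 179450 = -180484$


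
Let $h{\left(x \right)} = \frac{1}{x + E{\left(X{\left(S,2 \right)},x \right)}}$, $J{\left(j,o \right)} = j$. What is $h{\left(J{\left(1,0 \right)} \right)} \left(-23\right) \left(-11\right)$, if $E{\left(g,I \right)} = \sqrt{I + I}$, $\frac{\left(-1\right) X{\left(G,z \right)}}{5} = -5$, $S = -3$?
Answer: $-253 + 253 \sqrt{2} \approx 104.8$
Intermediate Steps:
$X{\left(G,z \right)} = 25$ ($X{\left(G,z \right)} = \left(-5\right) \left(-5\right) = 25$)
$E{\left(g,I \right)} = \sqrt{2} \sqrt{I}$ ($E{\left(g,I \right)} = \sqrt{2 I} = \sqrt{2} \sqrt{I}$)
$h{\left(x \right)} = \frac{1}{x + \sqrt{2} \sqrt{x}}$
$h{\left(J{\left(1,0 \right)} \right)} \left(-23\right) \left(-11\right) = \frac{1}{1 + \sqrt{2} \sqrt{1}} \left(-23\right) \left(-11\right) = \frac{1}{1 + \sqrt{2} \cdot 1} \left(-23\right) \left(-11\right) = \frac{1}{1 + \sqrt{2}} \left(-23\right) \left(-11\right) = - \frac{23}{1 + \sqrt{2}} \left(-11\right) = \frac{253}{1 + \sqrt{2}}$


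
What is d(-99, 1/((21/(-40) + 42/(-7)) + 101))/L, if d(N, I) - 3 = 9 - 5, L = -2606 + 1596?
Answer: -7/1010 ≈ -0.0069307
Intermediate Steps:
L = -1010
d(N, I) = 7 (d(N, I) = 3 + (9 - 5) = 3 + 4 = 7)
d(-99, 1/((21/(-40) + 42/(-7)) + 101))/L = 7/(-1010) = 7*(-1/1010) = -7/1010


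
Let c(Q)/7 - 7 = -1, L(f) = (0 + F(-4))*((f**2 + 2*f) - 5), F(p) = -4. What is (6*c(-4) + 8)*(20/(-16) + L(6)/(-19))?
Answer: 38545/19 ≈ 2028.7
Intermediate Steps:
L(f) = 20 - 8*f - 4*f**2 (L(f) = (0 - 4)*((f**2 + 2*f) - 5) = -4*(-5 + f**2 + 2*f) = 20 - 8*f - 4*f**2)
c(Q) = 42 (c(Q) = 49 + 7*(-1) = 49 - 7 = 42)
(6*c(-4) + 8)*(20/(-16) + L(6)/(-19)) = (6*42 + 8)*(20/(-16) + (20 - 8*6 - 4*6**2)/(-19)) = (252 + 8)*(20*(-1/16) + (20 - 48 - 4*36)*(-1/19)) = 260*(-5/4 + (20 - 48 - 144)*(-1/19)) = 260*(-5/4 - 172*(-1/19)) = 260*(-5/4 + 172/19) = 260*(593/76) = 38545/19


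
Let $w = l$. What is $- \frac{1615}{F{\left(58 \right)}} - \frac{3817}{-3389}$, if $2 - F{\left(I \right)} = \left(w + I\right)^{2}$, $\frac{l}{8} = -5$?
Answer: $\frac{6702309}{1091258} \approx 6.1418$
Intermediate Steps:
$l = -40$ ($l = 8 \left(-5\right) = -40$)
$w = -40$
$F{\left(I \right)} = 2 - \left(-40 + I\right)^{2}$
$- \frac{1615}{F{\left(58 \right)}} - \frac{3817}{-3389} = - \frac{1615}{2 - \left(-40 + 58\right)^{2}} - \frac{3817}{-3389} = - \frac{1615}{2 - 18^{2}} - - \frac{3817}{3389} = - \frac{1615}{2 - 324} + \frac{3817}{3389} = - \frac{1615}{-322} + \frac{3817}{3389} = \left(-1615\right) \left(- \frac{1}{322}\right) + \frac{3817}{3389} = \frac{1615}{322} + \frac{3817}{3389} = \frac{6702309}{1091258}$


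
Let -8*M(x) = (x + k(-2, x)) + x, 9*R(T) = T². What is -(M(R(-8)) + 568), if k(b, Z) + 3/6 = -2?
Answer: -81581/144 ≈ -566.54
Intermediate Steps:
k(b, Z) = -5/2 (k(b, Z) = -½ - 2 = -5/2)
R(T) = T²/9
M(x) = 5/16 - x/4 (M(x) = -((x - 5/2) + x)/8 = -((-5/2 + x) + x)/8 = -(-5/2 + 2*x)/8 = 5/16 - x/4)
-(M(R(-8)) + 568) = -((5/16 - (-8)²/36) + 568) = -((5/16 - 64/36) + 568) = -((5/16 - ¼*64/9) + 568) = -((5/16 - 16/9) + 568) = -(-211/144 + 568) = -1*81581/144 = -81581/144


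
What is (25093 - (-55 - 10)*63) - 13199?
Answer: 15989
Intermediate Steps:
(25093 - (-55 - 10)*63) - 13199 = (25093 - (-65)*63) - 13199 = (25093 - 1*(-4095)) - 13199 = (25093 + 4095) - 13199 = 29188 - 13199 = 15989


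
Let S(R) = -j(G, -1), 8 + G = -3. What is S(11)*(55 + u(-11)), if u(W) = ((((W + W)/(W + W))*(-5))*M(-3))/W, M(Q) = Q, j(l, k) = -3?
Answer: 1770/11 ≈ 160.91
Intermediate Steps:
G = -11 (G = -8 - 3 = -11)
S(R) = 3 (S(R) = -1*(-3) = 3)
u(W) = 15/W (u(W) = ((((W + W)/(W + W))*(-5))*(-3))/W = ((((2*W)/((2*W)))*(-5))*(-3))/W = ((((2*W)*(1/(2*W)))*(-5))*(-3))/W = ((1*(-5))*(-3))/W = (-5*(-3))/W = 15/W)
S(11)*(55 + u(-11)) = 3*(55 + 15/(-11)) = 3*(55 + 15*(-1/11)) = 3*(55 - 15/11) = 3*(590/11) = 1770/11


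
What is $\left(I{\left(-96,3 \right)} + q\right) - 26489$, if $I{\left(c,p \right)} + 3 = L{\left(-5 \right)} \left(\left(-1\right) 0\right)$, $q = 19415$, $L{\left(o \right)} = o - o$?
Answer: $-7077$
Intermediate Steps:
$L{\left(o \right)} = 0$
$I{\left(c,p \right)} = -3$ ($I{\left(c,p \right)} = -3 + 0 \left(\left(-1\right) 0\right) = -3 + 0 \cdot 0 = -3 + 0 = -3$)
$\left(I{\left(-96,3 \right)} + q\right) - 26489 = \left(-3 + 19415\right) - 26489 = 19412 - 26489 = -7077$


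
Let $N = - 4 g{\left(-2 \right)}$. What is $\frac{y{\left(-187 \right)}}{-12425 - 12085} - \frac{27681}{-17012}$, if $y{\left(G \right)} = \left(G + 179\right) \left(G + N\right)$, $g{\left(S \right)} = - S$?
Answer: $\frac{21730753}{13898804} \approx 1.5635$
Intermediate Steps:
$N = -8$ ($N = - 4 \left(\left(-1\right) \left(-2\right)\right) = \left(-4\right) 2 = -8$)
$y{\left(G \right)} = \left(-8 + G\right) \left(179 + G\right)$ ($y{\left(G \right)} = \left(G + 179\right) \left(G - 8\right) = \left(179 + G\right) \left(-8 + G\right) = \left(-8 + G\right) \left(179 + G\right)$)
$\frac{y{\left(-187 \right)}}{-12425 - 12085} - \frac{27681}{-17012} = \frac{-1432 + \left(-187\right)^{2} + 171 \left(-187\right)}{-12425 - 12085} - \frac{27681}{-17012} = \frac{-1432 + 34969 - 31977}{-12425 - 12085} - - \frac{27681}{17012} = \frac{1560}{-24510} + \frac{27681}{17012} = 1560 \left(- \frac{1}{24510}\right) + \frac{27681}{17012} = - \frac{52}{817} + \frac{27681}{17012} = \frac{21730753}{13898804}$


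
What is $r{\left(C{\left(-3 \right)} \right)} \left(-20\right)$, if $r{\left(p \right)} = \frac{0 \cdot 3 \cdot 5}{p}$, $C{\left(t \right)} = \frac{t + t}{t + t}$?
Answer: $0$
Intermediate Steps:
$C{\left(t \right)} = 1$ ($C{\left(t \right)} = \frac{2 t}{2 t} = 2 t \frac{1}{2 t} = 1$)
$r{\left(p \right)} = 0$ ($r{\left(p \right)} = \frac{0 \cdot 5}{p} = \frac{0}{p} = 0$)
$r{\left(C{\left(-3 \right)} \right)} \left(-20\right) = 0 \left(-20\right) = 0$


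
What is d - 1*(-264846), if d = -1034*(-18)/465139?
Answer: 123190222206/465139 ≈ 2.6485e+5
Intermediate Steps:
d = 18612/465139 (d = 18612*(1/465139) = 18612/465139 ≈ 0.040014)
d - 1*(-264846) = 18612/465139 - 1*(-264846) = 18612/465139 + 264846 = 123190222206/465139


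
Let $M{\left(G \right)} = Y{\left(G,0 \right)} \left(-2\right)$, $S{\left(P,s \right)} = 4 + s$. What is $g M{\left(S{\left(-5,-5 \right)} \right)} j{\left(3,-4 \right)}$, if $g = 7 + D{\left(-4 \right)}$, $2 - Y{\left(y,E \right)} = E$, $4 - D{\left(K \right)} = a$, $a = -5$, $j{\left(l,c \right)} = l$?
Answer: $-192$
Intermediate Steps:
$D{\left(K \right)} = 9$ ($D{\left(K \right)} = 4 - -5 = 4 + 5 = 9$)
$Y{\left(y,E \right)} = 2 - E$
$M{\left(G \right)} = -4$ ($M{\left(G \right)} = \left(2 - 0\right) \left(-2\right) = \left(2 + 0\right) \left(-2\right) = 2 \left(-2\right) = -4$)
$g = 16$ ($g = 7 + 9 = 16$)
$g M{\left(S{\left(-5,-5 \right)} \right)} j{\left(3,-4 \right)} = 16 \left(-4\right) 3 = \left(-64\right) 3 = -192$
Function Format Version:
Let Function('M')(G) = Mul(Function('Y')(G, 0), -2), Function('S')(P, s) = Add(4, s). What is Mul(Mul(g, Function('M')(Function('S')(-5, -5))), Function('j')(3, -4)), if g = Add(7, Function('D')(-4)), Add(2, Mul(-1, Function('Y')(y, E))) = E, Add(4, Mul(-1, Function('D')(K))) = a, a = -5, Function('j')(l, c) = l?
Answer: -192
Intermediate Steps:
Function('D')(K) = 9 (Function('D')(K) = Add(4, Mul(-1, -5)) = Add(4, 5) = 9)
Function('Y')(y, E) = Add(2, Mul(-1, E))
Function('M')(G) = -4 (Function('M')(G) = Mul(Add(2, Mul(-1, 0)), -2) = Mul(Add(2, 0), -2) = Mul(2, -2) = -4)
g = 16 (g = Add(7, 9) = 16)
Mul(Mul(g, Function('M')(Function('S')(-5, -5))), Function('j')(3, -4)) = Mul(Mul(16, -4), 3) = Mul(-64, 3) = -192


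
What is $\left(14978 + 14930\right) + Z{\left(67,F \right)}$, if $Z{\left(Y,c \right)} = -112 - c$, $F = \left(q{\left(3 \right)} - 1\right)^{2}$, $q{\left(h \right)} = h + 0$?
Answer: $29792$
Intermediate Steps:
$q{\left(h \right)} = h$
$F = 4$ ($F = \left(3 - 1\right)^{2} = 2^{2} = 4$)
$\left(14978 + 14930\right) + Z{\left(67,F \right)} = \left(14978 + 14930\right) - 116 = 29908 - 116 = 29792$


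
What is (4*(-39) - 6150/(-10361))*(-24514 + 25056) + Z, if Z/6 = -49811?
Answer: -3969260598/10361 ≈ -3.8310e+5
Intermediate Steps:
Z = -298866 (Z = 6*(-49811) = -298866)
(4*(-39) - 6150/(-10361))*(-24514 + 25056) + Z = (4*(-39) - 6150/(-10361))*(-24514 + 25056) - 298866 = (-156 - 6150*(-1/10361))*542 - 298866 = (-156 + 6150/10361)*542 - 298866 = -1610166/10361*542 - 298866 = -872709972/10361 - 298866 = -3969260598/10361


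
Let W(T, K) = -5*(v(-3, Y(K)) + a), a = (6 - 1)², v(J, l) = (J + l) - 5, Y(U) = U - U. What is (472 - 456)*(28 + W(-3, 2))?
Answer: -912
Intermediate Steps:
Y(U) = 0
v(J, l) = -5 + J + l
a = 25 (a = 5² = 25)
W(T, K) = -85 (W(T, K) = -5*((-5 - 3 + 0) + 25) = -5*(-8 + 25) = -5*17 = -85)
(472 - 456)*(28 + W(-3, 2)) = (472 - 456)*(28 - 85) = 16*(-57) = -912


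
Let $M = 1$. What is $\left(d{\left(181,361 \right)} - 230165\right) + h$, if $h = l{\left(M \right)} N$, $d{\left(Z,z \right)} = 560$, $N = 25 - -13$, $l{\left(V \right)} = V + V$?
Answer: $-229529$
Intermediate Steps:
$l{\left(V \right)} = 2 V$
$N = 38$ ($N = 25 + 13 = 38$)
$h = 76$ ($h = 2 \cdot 1 \cdot 38 = 2 \cdot 38 = 76$)
$\left(d{\left(181,361 \right)} - 230165\right) + h = \left(560 - 230165\right) + 76 = -229605 + 76 = -229529$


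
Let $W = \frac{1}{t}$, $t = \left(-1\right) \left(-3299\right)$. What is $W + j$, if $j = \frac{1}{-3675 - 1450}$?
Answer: $\frac{1826}{16907375} \approx 0.000108$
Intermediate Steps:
$t = 3299$
$j = - \frac{1}{5125}$ ($j = \frac{1}{-5125} = - \frac{1}{5125} \approx -0.00019512$)
$W = \frac{1}{3299} \approx 0.00030312$
$W + j = \frac{1}{3299} - \frac{1}{5125} = \frac{1826}{16907375}$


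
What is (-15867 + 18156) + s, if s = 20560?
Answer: 22849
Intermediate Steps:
(-15867 + 18156) + s = (-15867 + 18156) + 20560 = 2289 + 20560 = 22849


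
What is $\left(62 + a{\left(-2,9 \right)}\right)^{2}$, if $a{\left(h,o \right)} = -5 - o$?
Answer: $2304$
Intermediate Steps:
$\left(62 + a{\left(-2,9 \right)}\right)^{2} = \left(62 - 14\right)^{2} = 48^{2} = 2304$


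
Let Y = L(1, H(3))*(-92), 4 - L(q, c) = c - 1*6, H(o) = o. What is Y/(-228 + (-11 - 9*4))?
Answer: 644/275 ≈ 2.3418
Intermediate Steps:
L(q, c) = 10 - c (L(q, c) = 4 - (c - 1*6) = 4 - (c - 6) = 4 - (-6 + c) = 4 + (6 - c) = 10 - c)
Y = -644 (Y = (10 - 1*3)*(-92) = (10 - 3)*(-92) = 7*(-92) = -644)
Y/(-228 + (-11 - 9*4)) = -644/(-228 + (-11 - 9*4)) = -644/(-228 + (-11 - 36)) = -644/(-228 - 47) = -644/(-275) = -644*(-1/275) = 644/275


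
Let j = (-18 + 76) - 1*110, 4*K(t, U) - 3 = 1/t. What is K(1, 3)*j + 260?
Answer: 208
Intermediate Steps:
K(t, U) = ¾ + 1/(4*t) (K(t, U) = ¾ + (1/t)/4 = ¾ + 1/(4*t))
j = -52 (j = 58 - 110 = -52)
K(1, 3)*j + 260 = ((¼)*(1 + 3*1)/1)*(-52) + 260 = ((¼)*1*(1 + 3))*(-52) + 260 = ((¼)*1*4)*(-52) + 260 = 1*(-52) + 260 = -52 + 260 = 208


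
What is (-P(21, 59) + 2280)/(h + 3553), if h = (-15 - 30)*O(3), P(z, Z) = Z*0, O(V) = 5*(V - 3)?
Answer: 120/187 ≈ 0.64171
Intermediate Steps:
O(V) = -15 + 5*V (O(V) = 5*(-3 + V) = -15 + 5*V)
P(z, Z) = 0
h = 0 (h = (-15 - 30)*(-15 + 5*3) = -45*(-15 + 15) = -45*0 = 0)
(-P(21, 59) + 2280)/(h + 3553) = (-1*0 + 2280)/(0 + 3553) = (0 + 2280)/3553 = 2280*(1/3553) = 120/187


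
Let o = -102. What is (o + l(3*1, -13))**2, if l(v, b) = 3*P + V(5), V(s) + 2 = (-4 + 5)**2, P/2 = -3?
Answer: 14641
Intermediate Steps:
P = -6 (P = 2*(-3) = -6)
V(s) = -1 (V(s) = -2 + (-4 + 5)**2 = -2 + 1**2 = -2 + 1 = -1)
l(v, b) = -19 (l(v, b) = 3*(-6) - 1 = -18 - 1 = -19)
(o + l(3*1, -13))**2 = (-102 - 19)**2 = (-121)**2 = 14641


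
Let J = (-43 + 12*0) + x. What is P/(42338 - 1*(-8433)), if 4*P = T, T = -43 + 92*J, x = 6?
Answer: -3447/203084 ≈ -0.016973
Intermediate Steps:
J = -37 (J = (-43 + 12*0) + 6 = (-43 + 0) + 6 = -43 + 6 = -37)
T = -3447 (T = -43 + 92*(-37) = -43 - 3404 = -3447)
P = -3447/4 (P = (1/4)*(-3447) = -3447/4 ≈ -861.75)
P/(42338 - 1*(-8433)) = -3447/(4*(42338 - 1*(-8433))) = -3447/(4*(42338 + 8433)) = -3447/4/50771 = -3447/4*1/50771 = -3447/203084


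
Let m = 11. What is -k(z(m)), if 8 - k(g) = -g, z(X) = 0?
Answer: -8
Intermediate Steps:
k(g) = 8 + g (k(g) = 8 - (-1)*g = 8 + g)
-k(z(m)) = -(8 + 0) = -1*8 = -8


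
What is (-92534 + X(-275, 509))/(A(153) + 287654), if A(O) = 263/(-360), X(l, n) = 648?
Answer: -33078960/103555177 ≈ -0.31943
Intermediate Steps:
A(O) = -263/360 (A(O) = 263*(-1/360) = -263/360)
(-92534 + X(-275, 509))/(A(153) + 287654) = (-92534 + 648)/(-263/360 + 287654) = -91886/103555177/360 = -91886*360/103555177 = -33078960/103555177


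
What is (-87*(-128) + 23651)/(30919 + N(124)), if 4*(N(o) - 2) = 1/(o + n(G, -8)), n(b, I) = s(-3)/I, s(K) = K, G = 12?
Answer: 34613065/30766397 ≈ 1.1250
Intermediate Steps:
n(b, I) = -3/I
N(o) = 2 + 1/(4*(3/8 + o)) (N(o) = 2 + 1/(4*(o - 3/(-8))) = 2 + 1/(4*(o - 3*(-1/8))) = 2 + 1/(4*(o + 3/8)) = 2 + 1/(4*(3/8 + o)))
(-87*(-128) + 23651)/(30919 + N(124)) = (-87*(-128) + 23651)/(30919 + 8*(1 + 2*124)/(3 + 8*124)) = (11136 + 23651)/(30919 + 8*(1 + 248)/(3 + 992)) = 34787/(30919 + 8*249/995) = 34787/(30919 + 8*(1/995)*249) = 34787/(30919 + 1992/995) = 34787/(30766397/995) = 34787*(995/30766397) = 34613065/30766397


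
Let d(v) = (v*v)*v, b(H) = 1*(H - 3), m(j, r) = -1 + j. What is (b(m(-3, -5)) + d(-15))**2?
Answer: 11437924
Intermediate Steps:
b(H) = -3 + H (b(H) = 1*(-3 + H) = -3 + H)
d(v) = v**3 (d(v) = v**2*v = v**3)
(b(m(-3, -5)) + d(-15))**2 = ((-3 + (-1 - 3)) + (-15)**3)**2 = ((-3 - 4) - 3375)**2 = (-7 - 3375)**2 = (-3382)**2 = 11437924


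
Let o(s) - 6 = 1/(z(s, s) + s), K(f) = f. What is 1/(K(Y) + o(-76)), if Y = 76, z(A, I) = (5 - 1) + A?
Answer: 148/12135 ≈ 0.012196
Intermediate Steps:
z(A, I) = 4 + A
o(s) = 6 + 1/(4 + 2*s) (o(s) = 6 + 1/((4 + s) + s) = 6 + 1/(4 + 2*s))
1/(K(Y) + o(-76)) = 1/(76 + (25 + 12*(-76))/(2*(2 - 76))) = 1/(76 + (½)*(25 - 912)/(-74)) = 1/(76 + (½)*(-1/74)*(-887)) = 1/(76 + 887/148) = 1/(12135/148) = 148/12135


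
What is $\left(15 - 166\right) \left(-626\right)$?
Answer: $94526$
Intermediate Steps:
$\left(15 - 166\right) \left(-626\right) = \left(-151\right) \left(-626\right) = 94526$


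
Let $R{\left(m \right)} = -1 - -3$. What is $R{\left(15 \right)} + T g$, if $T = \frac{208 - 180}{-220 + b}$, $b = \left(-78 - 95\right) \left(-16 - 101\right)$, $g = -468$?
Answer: $\frac{26938}{20021} \approx 1.3455$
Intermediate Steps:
$R{\left(m \right)} = 2$ ($R{\left(m \right)} = -1 + 3 = 2$)
$b = 20241$ ($b = \left(-173\right) \left(-117\right) = 20241$)
$T = \frac{28}{20021}$ ($T = \frac{208 - 180}{-220 + 20241} = \frac{28}{20021} \approx 0.0013985$)
$R{\left(15 \right)} + T g = 2 + \frac{28}{20021} \left(-468\right) = 2 - \frac{13104}{20021} = \frac{26938}{20021}$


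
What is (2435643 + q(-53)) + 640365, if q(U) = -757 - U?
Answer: 3075304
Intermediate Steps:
(2435643 + q(-53)) + 640365 = (2435643 + (-757 - 1*(-53))) + 640365 = (2435643 + (-757 + 53)) + 640365 = (2435643 - 704) + 640365 = 2434939 + 640365 = 3075304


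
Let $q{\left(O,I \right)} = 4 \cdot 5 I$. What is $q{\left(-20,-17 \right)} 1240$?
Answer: $-421600$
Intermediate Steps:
$q{\left(O,I \right)} = 20 I$
$q{\left(-20,-17 \right)} 1240 = 20 \left(-17\right) 1240 = \left(-340\right) 1240 = -421600$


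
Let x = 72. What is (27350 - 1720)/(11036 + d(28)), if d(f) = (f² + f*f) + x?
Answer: 12815/6338 ≈ 2.0219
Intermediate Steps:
d(f) = 72 + 2*f² (d(f) = (f² + f*f) + 72 = (f² + f²) + 72 = 2*f² + 72 = 72 + 2*f²)
(27350 - 1720)/(11036 + d(28)) = (27350 - 1720)/(11036 + (72 + 2*28²)) = 25630/(11036 + (72 + 2*784)) = 25630/(11036 + (72 + 1568)) = 25630/(11036 + 1640) = 25630/12676 = 25630*(1/12676) = 12815/6338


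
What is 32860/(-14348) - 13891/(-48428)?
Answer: -348009003/173711236 ≈ -2.0034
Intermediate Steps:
32860/(-14348) - 13891/(-48428) = 32860*(-1/14348) - 13891*(-1/48428) = -8215/3587 + 13891/48428 = -348009003/173711236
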